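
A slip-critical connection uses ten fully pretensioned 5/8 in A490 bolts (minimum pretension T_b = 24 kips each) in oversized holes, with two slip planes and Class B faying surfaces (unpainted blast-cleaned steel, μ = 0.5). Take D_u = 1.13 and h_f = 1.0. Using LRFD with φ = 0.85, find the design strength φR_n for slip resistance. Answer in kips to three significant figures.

R_n = μ · D_u · h_f · T_b · n_s · n_b = 0.5 × 1.13 × 1.0 × 24 × 2 × 10 = 271.2 kips.
Design strength φR_n = 0.85 × 271.2 = 231 kips.

231 kips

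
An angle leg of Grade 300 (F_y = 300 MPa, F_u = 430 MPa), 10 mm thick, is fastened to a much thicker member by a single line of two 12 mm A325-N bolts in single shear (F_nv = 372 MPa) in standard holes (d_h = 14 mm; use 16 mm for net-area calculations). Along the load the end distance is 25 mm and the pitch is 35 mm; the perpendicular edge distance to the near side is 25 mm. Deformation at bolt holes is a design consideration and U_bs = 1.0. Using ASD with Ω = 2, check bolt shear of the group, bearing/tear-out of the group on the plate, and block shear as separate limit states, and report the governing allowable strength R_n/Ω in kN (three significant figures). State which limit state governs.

42.1 kN (bolt shear governs)

Bolt shear: A_b = π·12²/4 = 113.1 mm²; R_n = 372 × 113.1 × 2 × 1 / 1000 = 84.14 kN → 84.14 / 2 = 42.1 kN.
Bearing: edge l_c = 18, r_n = 92.88 kN; interior l_c = 21, r_n = 108.4 kN; R_n = 92.88 + 1·108.4 = 201.2 kN → 101 kN.
Block shear: A_gv = 600, A_nv = 360, A_nt = 170 mm²; R_n = min(0.6F_uA_nv, 0.6F_yA_gv) + U_bs·F_u·A_nt = 166 kN → 83 kN.
Bolt shear governs: 42.1 kN.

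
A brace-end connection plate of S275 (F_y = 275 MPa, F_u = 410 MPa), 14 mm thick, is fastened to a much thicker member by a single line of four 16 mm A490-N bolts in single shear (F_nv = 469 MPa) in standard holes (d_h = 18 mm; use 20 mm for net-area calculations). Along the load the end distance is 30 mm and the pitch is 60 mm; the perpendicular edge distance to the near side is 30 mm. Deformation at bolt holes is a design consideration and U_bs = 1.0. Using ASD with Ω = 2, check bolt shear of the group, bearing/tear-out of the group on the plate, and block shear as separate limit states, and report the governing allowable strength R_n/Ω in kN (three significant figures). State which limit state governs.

Bolt shear: A_b = π·16²/4 = 201.1 mm²; R_n = 469 × 201.1 × 4 × 1 / 1000 = 377.2 kN → 377.2 / 2 = 189 kN.
Bearing: edge l_c = 21, r_n = 144.6 kN; interior l_c = 42, r_n = 220.4 kN; R_n = 144.6 + 3·220.4 = 805.9 kN → 403 kN.
Block shear: A_gv = 2940, A_nv = 1960, A_nt = 280 mm²; R_n = min(0.6F_uA_nv, 0.6F_yA_gv) + U_bs·F_u·A_nt = 597 kN → 298 kN.
Bolt shear governs: 189 kN.

189 kN (bolt shear governs)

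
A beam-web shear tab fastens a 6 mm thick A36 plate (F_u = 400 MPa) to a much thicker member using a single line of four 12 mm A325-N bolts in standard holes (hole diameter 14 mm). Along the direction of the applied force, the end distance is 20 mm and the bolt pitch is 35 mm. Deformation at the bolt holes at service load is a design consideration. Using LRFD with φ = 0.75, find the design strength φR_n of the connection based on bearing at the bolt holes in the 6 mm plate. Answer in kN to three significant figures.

Per bolt r_n = 1.2 l_c t F_u ≤ 2.4 d t F_u; upper limit = 2.4 × 12 × 6 × 400 / 1000 = 69.12 kN.
Edge bolt: l_c = 20 − 14/2 = 13 mm → 1.2 × 13 × 6 × 400 / 1000 = 37.44 → r_n = 37.44 kN.
Interior bolts: l_c = 35 − 14 = 21 mm → 1.2 × 21 × 6 × 400 / 1000 = 60.48 → r_n = 60.48 kN.
R_n = 1 × 37.44 + 3 × 60.48 = 218.9 kN.
Design strength φR_n = 0.75 × 218.9 = 164 kN.

164 kN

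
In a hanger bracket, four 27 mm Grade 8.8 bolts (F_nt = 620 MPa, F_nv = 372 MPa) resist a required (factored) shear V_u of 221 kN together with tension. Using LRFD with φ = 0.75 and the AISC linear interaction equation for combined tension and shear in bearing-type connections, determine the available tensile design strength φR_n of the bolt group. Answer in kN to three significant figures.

1020 kN

A_b = π·27²/4 = 572.6 mm²; f_rv = 221 × 1000 / (4 × 572.6) = 96.5 MPa.
F'_nt = 1.3 F_nt − (F_nt / φF_nv) f_rv = 1.3·620 − (620/(0.75·372))·96.5 = 591.6 MPa, capped at F_nt → F'_nt = 591.6 MPa.
R_n = F'_nt · A_b · n = 591.6 × 572.6 × 4 / 1000 = 1355 kN.
Design strength φR_n = 0.75 × 1355 = 1020 kN.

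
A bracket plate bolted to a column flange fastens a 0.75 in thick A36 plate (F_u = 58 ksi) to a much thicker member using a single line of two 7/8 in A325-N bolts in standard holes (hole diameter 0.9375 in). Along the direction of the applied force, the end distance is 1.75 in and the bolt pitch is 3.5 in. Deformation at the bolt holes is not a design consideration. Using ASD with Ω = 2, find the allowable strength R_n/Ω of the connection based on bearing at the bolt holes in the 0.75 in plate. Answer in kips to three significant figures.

98.9 kips

Per bolt r_n = 1.5 l_c t F_u ≤ 3.0 d t F_u; upper limit = 3.0 × 0.875 × 0.75 × 58 = 114.2 kips.
Edge bolt: l_c = 1.75 − 0.9375/2 = 1.281 in → 1.5 × 1.281 × 0.75 × 58 = 83.6 → r_n = 83.6 kips.
Interior bolts: l_c = 3.5 − 0.9375 = 2.562 in → 1.5 × 2.562 × 0.75 × 58 = 167.2 → r_n = 114.2 kips.
R_n = 1 × 83.6 + 1 × 114.2 = 197.8 kips.
Allowable strength R_n/Ω = 197.8 / 2 = 98.9 kips.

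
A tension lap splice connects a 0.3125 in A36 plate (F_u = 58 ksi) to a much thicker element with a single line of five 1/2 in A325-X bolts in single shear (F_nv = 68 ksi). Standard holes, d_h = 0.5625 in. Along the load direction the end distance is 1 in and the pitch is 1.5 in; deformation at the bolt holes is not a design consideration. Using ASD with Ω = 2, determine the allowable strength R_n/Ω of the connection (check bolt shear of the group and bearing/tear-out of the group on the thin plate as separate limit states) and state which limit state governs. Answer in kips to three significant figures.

33.4 kips (bolt shear governs)

Bolt shear: A_b = π·0.5²/4 = 0.1963 in²; R_n = 68 × 0.1963 × 5 × 1 = 66.76 kips → 66.76 / 2 = 33.4 kips.
Bearing (1.5 l_c t F_u ≤ 3.0 d t F_u): upper limit = 3.0·0.5·0.3125·58 = 27.19 kips.
  Edge l_c = 1 − 0.5625/2 = 0.7188 → r_n = 19.54 kips; interior l_c = 1.5 − 0.5625 = 0.9375 → r_n = 25.49 kips.
  R_n,bearing = 1·19.54 + 4·25.49 = 121.5 kips → 121.5 / 2 = 60.7 kips.
Bolt shear governs: 33.4 kips.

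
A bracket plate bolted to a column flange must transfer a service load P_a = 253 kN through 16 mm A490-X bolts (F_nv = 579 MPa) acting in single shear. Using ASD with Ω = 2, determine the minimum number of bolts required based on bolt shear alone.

A_b = π·16²/4 = 201.1 mm².
Per-bolt allowable strength R_n/Ω = 579 × 201.1 × 1 / 1000 / 2 = 58.21 kN.
n ≥ 253 / 58.21 = 4.347 → use 5 bolts.

5 bolts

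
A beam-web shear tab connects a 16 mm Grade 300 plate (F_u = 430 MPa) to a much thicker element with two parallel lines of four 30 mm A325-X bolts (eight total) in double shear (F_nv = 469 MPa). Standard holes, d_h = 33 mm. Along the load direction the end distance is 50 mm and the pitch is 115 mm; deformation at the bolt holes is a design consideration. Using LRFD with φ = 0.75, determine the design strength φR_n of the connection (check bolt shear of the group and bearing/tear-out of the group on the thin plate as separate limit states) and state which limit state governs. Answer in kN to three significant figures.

2640 kN (bearing governs)

Bolt shear: A_b = π·30²/4 = 706.9 mm²; R_n = 469 × 706.9 × 8 × 2 / 1000 = 5304 kN → 0.75 × 5304 = 3980 kN.
Bearing (1.2 l_c t F_u ≤ 2.4 d t F_u): upper limit = 2.4·30·16·430 / 1000 = 495.4 kN.
  Edge l_c = 50 − 33/2 = 33.5 → r_n = 276.6 kN; interior l_c = 115 − 33 = 82 → r_n = 495.4 kN.
  R_n,bearing = 2·276.6 + 6·495.4 = 3525 kN → 0.75 × 3525 = 2640 kN.
Bearing governs: 2640 kN.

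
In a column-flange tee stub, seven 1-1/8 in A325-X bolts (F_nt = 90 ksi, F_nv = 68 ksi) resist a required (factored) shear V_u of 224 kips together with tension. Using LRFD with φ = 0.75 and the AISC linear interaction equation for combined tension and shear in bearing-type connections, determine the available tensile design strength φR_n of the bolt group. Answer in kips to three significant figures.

A_b = π·1.125²/4 = 0.994 in²; f_rv = 224 / (7 × 0.994) = 32.19 ksi.
F'_nt = 1.3 F_nt − (F_nt / φF_nv) f_rv = 1.3·90 − (90/(0.75·68))·32.19 = 60.19 ksi, capped at F_nt → F'_nt = 60.19 ksi.
R_n = F'_nt · A_b · n = 60.19 × 0.994 × 7 = 418.8 kips.
Design strength φR_n = 0.75 × 418.8 = 314 kips.

314 kips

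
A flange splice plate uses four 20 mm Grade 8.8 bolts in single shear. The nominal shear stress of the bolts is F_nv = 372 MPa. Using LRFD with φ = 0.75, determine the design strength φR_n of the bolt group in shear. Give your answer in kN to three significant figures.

351 kN

A_b = π × 20² / 4 = 314.2 mm².
R_n = F_nv · A_b · n · n_s = 372 × 314.2 × 4 × 1 / 1000 = 467.5 kN.
Design strength φR_n = 0.75 × 467.5 = 351 kN.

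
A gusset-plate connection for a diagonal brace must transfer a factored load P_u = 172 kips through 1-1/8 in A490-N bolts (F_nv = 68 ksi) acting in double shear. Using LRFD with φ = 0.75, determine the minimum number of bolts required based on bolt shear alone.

A_b = π·1.125²/4 = 0.994 in².
Per-bolt design strength φR_n = 0.75 × 68 × 0.994 × 2 = 101.4 kips.
n ≥ 172 / 101.4 = 1.696 → use 2 bolts.

2 bolts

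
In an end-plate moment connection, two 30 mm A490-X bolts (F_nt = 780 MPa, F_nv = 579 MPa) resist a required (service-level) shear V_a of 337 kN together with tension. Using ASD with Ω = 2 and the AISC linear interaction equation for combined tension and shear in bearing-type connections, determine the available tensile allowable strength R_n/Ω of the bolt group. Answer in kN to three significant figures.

A_b = π·30²/4 = 706.9 mm²; f_rv = 337 × 1000 / (2 × 706.9) = 238.4 MPa.
F'_nt = 1.3 F_nt − (Ω F_nt / F_nv) f_rv = 1.3·780 − (2·780/579)·238.4 = 371.7 MPa, capped at F_nt → F'_nt = 371.7 MPa.
R_n = F'_nt · A_b · n = 371.7 × 706.9 × 2 / 1000 = 525.5 kN.
Allowable strength R_n/Ω = 525.5 / 2 = 263 kN.

263 kN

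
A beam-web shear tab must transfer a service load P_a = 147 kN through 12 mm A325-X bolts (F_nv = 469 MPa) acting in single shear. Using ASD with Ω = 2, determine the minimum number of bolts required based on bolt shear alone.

6 bolts

A_b = π·12²/4 = 113.1 mm².
Per-bolt allowable strength R_n/Ω = 469 × 113.1 × 1 / 1000 / 2 = 26.52 kN.
n ≥ 147 / 26.52 = 5.543 → use 6 bolts.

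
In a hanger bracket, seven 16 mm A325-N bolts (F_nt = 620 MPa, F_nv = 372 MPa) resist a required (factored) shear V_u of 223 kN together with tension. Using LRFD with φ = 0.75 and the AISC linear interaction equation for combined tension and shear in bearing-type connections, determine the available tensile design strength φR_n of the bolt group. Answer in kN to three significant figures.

A_b = π·16²/4 = 201.1 mm²; f_rv = 223 × 1000 / (7 × 201.1) = 158.4 MPa.
F'_nt = 1.3 F_nt − (F_nt / φF_nv) f_rv = 1.3·620 − (620/(0.75·372))·158.4 = 453.9 MPa, capped at F_nt → F'_nt = 453.9 MPa.
R_n = F'_nt · A_b · n = 453.9 × 201.1 × 7 / 1000 = 638.8 kN.
Design strength φR_n = 0.75 × 638.8 = 479 kN.

479 kN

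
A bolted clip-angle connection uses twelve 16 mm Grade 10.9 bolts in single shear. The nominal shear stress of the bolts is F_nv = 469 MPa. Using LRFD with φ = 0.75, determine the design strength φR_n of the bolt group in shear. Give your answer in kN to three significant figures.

A_b = π × 16² / 4 = 201.1 mm².
R_n = F_nv · A_b · n · n_s = 469 × 201.1 × 12 × 1 / 1000 = 1132 kN.
Design strength φR_n = 0.75 × 1132 = 849 kN.

849 kN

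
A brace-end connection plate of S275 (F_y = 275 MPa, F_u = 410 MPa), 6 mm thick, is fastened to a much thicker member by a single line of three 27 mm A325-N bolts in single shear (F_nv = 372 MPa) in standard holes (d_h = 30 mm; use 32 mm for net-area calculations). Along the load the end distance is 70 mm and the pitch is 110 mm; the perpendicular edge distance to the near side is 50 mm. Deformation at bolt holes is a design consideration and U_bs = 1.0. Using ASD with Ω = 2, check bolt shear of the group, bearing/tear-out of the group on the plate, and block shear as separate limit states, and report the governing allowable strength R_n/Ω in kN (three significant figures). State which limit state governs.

Bolt shear: A_b = π·27²/4 = 572.6 mm²; R_n = 372 × 572.6 × 3 × 1 / 1000 = 639 kN → 639 / 2 = 319 kN.
Bearing: edge l_c = 55, r_n = 159.4 kN; interior l_c = 80, r_n = 159.4 kN; R_n = 159.4 + 2·159.4 = 478.2 kN → 239 kN.
Block shear: A_gv = 1740, A_nv = 1260, A_nt = 204 mm²; R_n = min(0.6F_uA_nv, 0.6F_yA_gv) + U_bs·F_u·A_nt = 370.7 kN → 185 kN.
Block shear governs: 185 kN.

185 kN (block shear governs)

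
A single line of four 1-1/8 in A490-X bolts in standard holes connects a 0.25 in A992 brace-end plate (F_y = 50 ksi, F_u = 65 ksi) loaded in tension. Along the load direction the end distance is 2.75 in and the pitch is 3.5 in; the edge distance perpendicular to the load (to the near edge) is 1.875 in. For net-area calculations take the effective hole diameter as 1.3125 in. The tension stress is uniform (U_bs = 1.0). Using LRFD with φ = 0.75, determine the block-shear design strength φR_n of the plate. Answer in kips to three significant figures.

Shear plane L_v = 2.75 + 3·3.5 = 13.25 in; A_gv = 13.25 × 0.25 = 3.312 in².
A_nv = (13.25 − 3.5·1.3125) × 0.25 = 2.164 in².
A_nt = (1.875 − 0.5·1.3125) × 0.25 = 0.3047 in².
0.6 F_u A_nv = 84.4 kips; 0.6 F_y A_gv = 99.38 kips → shear rupture governs the shear term.
R_n = 84.4 + 1.0 × 65 × 0.3047 = 104.2 kips.
Design strength φR_n = 0.75 × 104.2 = 78.2 kips.

78.2 kips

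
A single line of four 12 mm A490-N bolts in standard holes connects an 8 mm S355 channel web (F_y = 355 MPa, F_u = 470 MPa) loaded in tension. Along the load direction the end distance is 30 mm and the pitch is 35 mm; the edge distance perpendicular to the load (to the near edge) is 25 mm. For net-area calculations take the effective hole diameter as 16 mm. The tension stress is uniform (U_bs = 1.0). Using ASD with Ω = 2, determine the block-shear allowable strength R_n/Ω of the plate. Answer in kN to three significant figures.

121 kN

Shear plane L_v = 30 + 3·35 = 135 mm; A_gv = 135 × 8 = 1080 mm².
A_nv = (135 − 3.5·16) × 8 = 632 mm².
A_nt = (25 − 0.5·16) × 8 = 136 mm².
0.6 F_u A_nv = 178.2 kN; 0.6 F_y A_gv = 230 kN → shear rupture governs the shear term.
R_n = 178.2 + 1.0 × 470 × 136 / 1000 = 242.1 kN.
Allowable strength R_n/Ω = 242.1 / 2 = 121 kN.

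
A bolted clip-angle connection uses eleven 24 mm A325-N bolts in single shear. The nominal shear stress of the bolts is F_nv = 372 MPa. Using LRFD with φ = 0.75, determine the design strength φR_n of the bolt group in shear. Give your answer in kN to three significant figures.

A_b = π × 24² / 4 = 452.4 mm².
R_n = F_nv · A_b · n · n_s = 372 × 452.4 × 11 × 1 / 1000 = 1851 kN.
Design strength φR_n = 0.75 × 1851 = 1390 kN.

1390 kN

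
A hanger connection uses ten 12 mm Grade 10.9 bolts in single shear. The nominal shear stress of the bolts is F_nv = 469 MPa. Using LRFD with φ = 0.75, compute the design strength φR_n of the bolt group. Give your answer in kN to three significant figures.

398 kN

A_b = π × 12² / 4 = 113.1 mm².
R_n = F_nv · A_b · n · n_s = 469 × 113.1 × 10 × 1 / 1000 = 530.4 kN.
Design strength φR_n = 0.75 × 530.4 = 398 kN.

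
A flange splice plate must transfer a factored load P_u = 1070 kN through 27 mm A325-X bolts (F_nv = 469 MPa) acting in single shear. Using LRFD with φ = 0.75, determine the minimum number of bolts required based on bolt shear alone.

A_b = π·27²/4 = 572.6 mm².
Per-bolt design strength φR_n = 0.75 × 469 × 572.6 × 1 / 1000 = 201.4 kN.
n ≥ 1070 / 201.4 = 5.313 → use 6 bolts.

6 bolts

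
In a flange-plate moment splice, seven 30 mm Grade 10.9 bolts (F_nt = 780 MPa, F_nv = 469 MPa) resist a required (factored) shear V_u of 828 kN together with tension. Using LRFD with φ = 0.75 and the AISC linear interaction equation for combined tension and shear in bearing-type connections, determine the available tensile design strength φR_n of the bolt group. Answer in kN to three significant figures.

2390 kN

A_b = π·30²/4 = 706.9 mm²; f_rv = 828 × 1000 / (7 × 706.9) = 167.3 MPa.
F'_nt = 1.3 F_nt − (F_nt / φF_nv) f_rv = 1.3·780 − (780/(0.75·469))·167.3 = 642.9 MPa, capped at F_nt → F'_nt = 642.9 MPa.
R_n = F'_nt · A_b · n = 642.9 × 706.9 × 7 / 1000 = 3181 kN.
Design strength φR_n = 0.75 × 3181 = 2390 kN.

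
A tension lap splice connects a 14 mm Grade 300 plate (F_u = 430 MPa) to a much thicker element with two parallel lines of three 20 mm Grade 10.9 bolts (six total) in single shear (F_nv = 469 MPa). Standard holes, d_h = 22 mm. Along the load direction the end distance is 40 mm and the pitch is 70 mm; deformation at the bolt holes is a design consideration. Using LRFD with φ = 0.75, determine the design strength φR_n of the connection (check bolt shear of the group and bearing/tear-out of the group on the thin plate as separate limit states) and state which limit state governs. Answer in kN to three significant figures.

663 kN (bolt shear governs)

Bolt shear: A_b = π·20²/4 = 314.2 mm²; R_n = 469 × 314.2 × 6 × 1 / 1000 = 884 kN → 0.75 × 884 = 663 kN.
Bearing (1.2 l_c t F_u ≤ 2.4 d t F_u): upper limit = 2.4·20·14·430 / 1000 = 289 kN.
  Edge l_c = 40 − 22/2 = 29 → r_n = 209.5 kN; interior l_c = 70 − 22 = 48 → r_n = 289 kN.
  R_n,bearing = 2·209.5 + 4·289 = 1575 kN → 0.75 × 1575 = 1180 kN.
Bolt shear governs: 663 kN.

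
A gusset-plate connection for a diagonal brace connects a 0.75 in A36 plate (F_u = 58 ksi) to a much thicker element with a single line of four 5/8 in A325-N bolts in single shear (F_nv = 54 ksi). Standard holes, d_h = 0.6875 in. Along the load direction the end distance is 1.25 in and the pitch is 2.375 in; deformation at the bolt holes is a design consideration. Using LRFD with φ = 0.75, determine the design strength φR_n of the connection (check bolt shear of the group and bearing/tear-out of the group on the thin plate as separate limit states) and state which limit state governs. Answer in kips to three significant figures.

49.7 kips (bolt shear governs)

Bolt shear: A_b = π·0.625²/4 = 0.3068 in²; R_n = 54 × 0.3068 × 4 × 1 = 66.27 kips → 0.75 × 66.27 = 49.7 kips.
Bearing (1.2 l_c t F_u ≤ 2.4 d t F_u): upper limit = 2.4·0.625·0.75·58 = 65.25 kips.
  Edge l_c = 1.25 − 0.6875/2 = 0.9062 → r_n = 47.31 kips; interior l_c = 2.375 − 0.6875 = 1.688 → r_n = 65.25 kips.
  R_n,bearing = 1·47.31 + 3·65.25 = 243.1 kips → 0.75 × 243.1 = 182 kips.
Bolt shear governs: 49.7 kips.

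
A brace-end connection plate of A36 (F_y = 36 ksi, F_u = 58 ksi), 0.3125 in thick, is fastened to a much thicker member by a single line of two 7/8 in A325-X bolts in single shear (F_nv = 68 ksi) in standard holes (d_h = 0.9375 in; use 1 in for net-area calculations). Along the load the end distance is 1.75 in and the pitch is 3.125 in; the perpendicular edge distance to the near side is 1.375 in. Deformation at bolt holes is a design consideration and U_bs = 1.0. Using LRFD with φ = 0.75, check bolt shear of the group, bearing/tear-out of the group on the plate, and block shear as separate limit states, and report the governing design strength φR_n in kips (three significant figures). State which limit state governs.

36.6 kips (block shear governs)

Bolt shear: A_b = π·0.875²/4 = 0.6013 in²; R_n = 68 × 0.6013 × 2 × 1 = 81.78 kips → 0.75 × 81.78 = 61.3 kips.
Bearing: edge l_c = 1.281, r_n = 27.87 kips; interior l_c = 2.188, r_n = 38.06 kips; R_n = 27.87 + 1·38.06 = 65.93 kips → 49.4 kips.
Block shear: A_gv = 1.523, A_nv = 1.055, A_nt = 0.2734 in²; R_n = min(0.6F_uA_nv, 0.6F_yA_gv) + U_bs·F_u·A_nt = 48.77 kips → 36.6 kips.
Block shear governs: 36.6 kips.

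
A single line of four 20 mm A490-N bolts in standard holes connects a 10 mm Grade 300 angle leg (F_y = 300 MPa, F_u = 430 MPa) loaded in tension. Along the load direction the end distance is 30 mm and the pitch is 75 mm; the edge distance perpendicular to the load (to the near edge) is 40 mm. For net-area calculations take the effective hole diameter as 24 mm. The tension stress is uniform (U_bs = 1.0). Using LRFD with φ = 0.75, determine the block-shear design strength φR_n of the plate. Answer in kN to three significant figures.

421 kN

Shear plane L_v = 30 + 3·75 = 255 mm; A_gv = 255 × 10 = 2550 mm².
A_nv = (255 − 3.5·24) × 10 = 1710 mm².
A_nt = (40 − 0.5·24) × 10 = 280 mm².
0.6 F_u A_nv = 441.2 kN; 0.6 F_y A_gv = 459 kN → shear rupture governs the shear term.
R_n = 441.2 + 1.0 × 430 × 280 / 1000 = 561.6 kN.
Design strength φR_n = 0.75 × 561.6 = 421 kN.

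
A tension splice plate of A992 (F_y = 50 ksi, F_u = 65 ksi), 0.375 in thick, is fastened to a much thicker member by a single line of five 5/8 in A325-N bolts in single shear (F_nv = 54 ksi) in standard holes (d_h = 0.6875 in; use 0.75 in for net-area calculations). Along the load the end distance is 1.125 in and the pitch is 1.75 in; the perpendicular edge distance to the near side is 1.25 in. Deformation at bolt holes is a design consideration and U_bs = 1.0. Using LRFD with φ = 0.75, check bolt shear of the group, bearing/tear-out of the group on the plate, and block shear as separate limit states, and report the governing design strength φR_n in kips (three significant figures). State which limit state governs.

62.1 kips (bolt shear governs)

Bolt shear: A_b = π·0.625²/4 = 0.3068 in²; R_n = 54 × 0.3068 × 5 × 1 = 82.83 kips → 0.75 × 82.83 = 62.1 kips.
Bearing: edge l_c = 0.7812, r_n = 22.85 kips; interior l_c = 1.062, r_n = 31.08 kips; R_n = 22.85 + 4·31.08 = 147.2 kips → 110 kips.
Block shear: A_gv = 3.047, A_nv = 1.781, A_nt = 0.3281 in²; R_n = min(0.6F_uA_nv, 0.6F_yA_gv) + U_bs·F_u·A_nt = 90.8 kips → 68.1 kips.
Bolt shear governs: 62.1 kips.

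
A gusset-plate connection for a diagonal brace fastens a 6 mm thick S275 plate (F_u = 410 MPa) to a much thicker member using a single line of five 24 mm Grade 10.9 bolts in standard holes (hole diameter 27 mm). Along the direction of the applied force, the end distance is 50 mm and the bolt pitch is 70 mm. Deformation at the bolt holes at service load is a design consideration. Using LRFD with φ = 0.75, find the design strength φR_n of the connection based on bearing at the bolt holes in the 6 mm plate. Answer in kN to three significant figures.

Per bolt r_n = 1.2 l_c t F_u ≤ 2.4 d t F_u; upper limit = 2.4 × 24 × 6 × 410 / 1000 = 141.7 kN.
Edge bolt: l_c = 50 − 27/2 = 36.5 mm → 1.2 × 36.5 × 6 × 410 / 1000 = 107.7 → r_n = 107.7 kN.
Interior bolts: l_c = 70 − 27 = 43 mm → 1.2 × 43 × 6 × 410 / 1000 = 126.9 → r_n = 126.9 kN.
R_n = 1 × 107.7 + 4 × 126.9 = 615.5 kN.
Design strength φR_n = 0.75 × 615.5 = 462 kN.

462 kN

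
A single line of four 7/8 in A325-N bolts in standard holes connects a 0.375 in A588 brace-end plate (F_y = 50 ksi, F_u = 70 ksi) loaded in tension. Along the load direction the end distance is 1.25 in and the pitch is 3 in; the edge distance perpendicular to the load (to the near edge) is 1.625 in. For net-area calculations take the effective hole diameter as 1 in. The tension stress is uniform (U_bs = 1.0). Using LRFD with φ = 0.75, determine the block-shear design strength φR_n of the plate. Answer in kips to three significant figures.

Shear plane L_v = 1.25 + 3·3 = 10.25 in; A_gv = 10.25 × 0.375 = 3.844 in².
A_nv = (10.25 − 3.5·1) × 0.375 = 2.531 in².
A_nt = (1.625 − 0.5·1) × 0.375 = 0.4219 in².
0.6 F_u A_nv = 106.3 kips; 0.6 F_y A_gv = 115.3 kips → shear rupture governs the shear term.
R_n = 106.3 + 1.0 × 70 × 0.4219 = 135.8 kips.
Design strength φR_n = 0.75 × 135.8 = 102 kips.

102 kips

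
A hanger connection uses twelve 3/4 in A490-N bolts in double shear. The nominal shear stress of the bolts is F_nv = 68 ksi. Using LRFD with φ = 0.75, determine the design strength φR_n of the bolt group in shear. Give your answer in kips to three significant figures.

A_b = π × 0.75² / 4 = 0.4418 in².
R_n = F_nv · A_b · n · n_s = 68 × 0.4418 × 12 × 2 = 721 kips.
Design strength φR_n = 0.75 × 721 = 541 kips.

541 kips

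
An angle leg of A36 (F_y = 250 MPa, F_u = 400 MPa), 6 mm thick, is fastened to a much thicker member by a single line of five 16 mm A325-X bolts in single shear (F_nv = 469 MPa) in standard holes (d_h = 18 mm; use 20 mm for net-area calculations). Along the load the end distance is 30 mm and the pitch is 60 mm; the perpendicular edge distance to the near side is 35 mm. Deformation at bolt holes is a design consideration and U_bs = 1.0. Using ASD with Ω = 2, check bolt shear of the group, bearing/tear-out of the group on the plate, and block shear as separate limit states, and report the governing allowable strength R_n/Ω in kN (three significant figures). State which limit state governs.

152 kN (block shear governs)

Bolt shear: A_b = π·16²/4 = 201.1 mm²; R_n = 469 × 201.1 × 5 × 1 / 1000 = 471.5 kN → 471.5 / 2 = 236 kN.
Bearing: edge l_c = 21, r_n = 60.48 kN; interior l_c = 42, r_n = 92.16 kN; R_n = 60.48 + 4·92.16 = 429.1 kN → 215 kN.
Block shear: A_gv = 1620, A_nv = 1080, A_nt = 150 mm²; R_n = min(0.6F_uA_nv, 0.6F_yA_gv) + U_bs·F_u·A_nt = 303 kN → 152 kN.
Block shear governs: 152 kN.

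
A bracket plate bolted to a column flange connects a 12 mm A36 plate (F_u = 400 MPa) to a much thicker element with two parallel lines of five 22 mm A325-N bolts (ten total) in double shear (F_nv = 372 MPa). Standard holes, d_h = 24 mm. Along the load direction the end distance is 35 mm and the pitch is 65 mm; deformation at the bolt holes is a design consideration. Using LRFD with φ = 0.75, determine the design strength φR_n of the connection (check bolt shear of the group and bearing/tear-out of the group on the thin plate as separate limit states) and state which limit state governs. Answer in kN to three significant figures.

Bolt shear: A_b = π·22²/4 = 380.1 mm²; R_n = 372 × 380.1 × 10 × 2 / 1000 = 2828 kN → 0.75 × 2828 = 2120 kN.
Bearing (1.2 l_c t F_u ≤ 2.4 d t F_u): upper limit = 2.4·22·12·400 / 1000 = 253.4 kN.
  Edge l_c = 35 − 24/2 = 23 → r_n = 132.5 kN; interior l_c = 65 − 24 = 41 → r_n = 236.2 kN.
  R_n,bearing = 2·132.5 + 8·236.2 = 2154 kN → 0.75 × 2154 = 1620 kN.
Bearing governs: 1620 kN.

1620 kN (bearing governs)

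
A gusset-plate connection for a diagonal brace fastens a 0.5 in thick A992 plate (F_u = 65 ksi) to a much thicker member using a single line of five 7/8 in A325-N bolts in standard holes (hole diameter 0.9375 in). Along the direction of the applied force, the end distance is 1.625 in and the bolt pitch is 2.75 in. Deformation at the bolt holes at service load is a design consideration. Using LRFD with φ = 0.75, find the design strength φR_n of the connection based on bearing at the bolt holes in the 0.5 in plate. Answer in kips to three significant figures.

239 kips

Per bolt r_n = 1.2 l_c t F_u ≤ 2.4 d t F_u; upper limit = 2.4 × 0.875 × 0.5 × 65 = 68.25 kips.
Edge bolt: l_c = 1.625 − 0.9375/2 = 1.156 in → 1.2 × 1.156 × 0.5 × 65 = 45.09 → r_n = 45.09 kips.
Interior bolts: l_c = 2.75 − 0.9375 = 1.812 in → 1.2 × 1.812 × 0.5 × 65 = 70.69 → r_n = 68.25 kips.
R_n = 1 × 45.09 + 4 × 68.25 = 318.1 kips.
Design strength φR_n = 0.75 × 318.1 = 239 kips.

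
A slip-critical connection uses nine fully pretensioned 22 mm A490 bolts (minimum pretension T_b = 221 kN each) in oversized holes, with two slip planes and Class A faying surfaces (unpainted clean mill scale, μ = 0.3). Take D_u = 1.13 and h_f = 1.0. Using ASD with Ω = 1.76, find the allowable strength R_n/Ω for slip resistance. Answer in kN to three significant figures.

R_n = μ · D_u · h_f · T_b · n_s · n_b = 0.3 × 1.13 × 1.0 × 221 × 2 × 9 = 1349 kN.
Allowable strength R_n/Ω = 1349 / 1.76 = 766 kN.

766 kN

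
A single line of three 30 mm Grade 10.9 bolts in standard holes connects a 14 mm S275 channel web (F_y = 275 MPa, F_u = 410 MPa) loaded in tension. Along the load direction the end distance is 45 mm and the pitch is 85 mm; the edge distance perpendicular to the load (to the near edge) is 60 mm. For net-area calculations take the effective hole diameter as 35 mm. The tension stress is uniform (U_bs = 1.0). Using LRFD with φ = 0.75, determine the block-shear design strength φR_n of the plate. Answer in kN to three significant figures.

512 kN

Shear plane L_v = 45 + 2·85 = 215 mm; A_gv = 215 × 14 = 3010 mm².
A_nv = (215 − 2.5·35) × 14 = 1785 mm².
A_nt = (60 − 0.5·35) × 14 = 595 mm².
0.6 F_u A_nv = 439.1 kN; 0.6 F_y A_gv = 496.7 kN → shear rupture governs the shear term.
R_n = 439.1 + 1.0 × 410 × 595 / 1000 = 683.1 kN.
Design strength φR_n = 0.75 × 683.1 = 512 kN.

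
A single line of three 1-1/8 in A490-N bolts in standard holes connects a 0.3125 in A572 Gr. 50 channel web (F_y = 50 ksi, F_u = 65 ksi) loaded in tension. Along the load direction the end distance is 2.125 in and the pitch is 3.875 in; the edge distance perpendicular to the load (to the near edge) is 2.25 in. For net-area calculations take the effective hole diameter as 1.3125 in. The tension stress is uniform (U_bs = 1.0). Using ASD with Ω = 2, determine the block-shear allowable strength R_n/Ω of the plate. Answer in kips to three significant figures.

56.4 kips

Shear plane L_v = 2.125 + 2·3.875 = 9.875 in; A_gv = 9.875 × 0.3125 = 3.086 in².
A_nv = (9.875 − 2.5·1.3125) × 0.3125 = 2.061 in².
A_nt = (2.25 − 0.5·1.3125) × 0.3125 = 0.498 in².
0.6 F_u A_nv = 80.36 kips; 0.6 F_y A_gv = 92.58 kips → shear rupture governs the shear term.
R_n = 80.36 + 1.0 × 65 × 0.498 = 112.7 kips.
Allowable strength R_n/Ω = 112.7 / 2 = 56.4 kips.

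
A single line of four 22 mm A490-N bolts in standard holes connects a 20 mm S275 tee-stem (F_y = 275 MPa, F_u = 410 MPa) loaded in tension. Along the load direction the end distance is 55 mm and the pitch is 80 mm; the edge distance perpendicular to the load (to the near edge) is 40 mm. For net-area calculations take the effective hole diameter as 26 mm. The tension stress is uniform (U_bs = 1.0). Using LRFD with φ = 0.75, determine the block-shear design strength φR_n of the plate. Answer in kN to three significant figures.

896 kN

Shear plane L_v = 55 + 3·80 = 295 mm; A_gv = 295 × 20 = 5900 mm².
A_nv = (295 − 3.5·26) × 20 = 4080 mm².
A_nt = (40 − 0.5·26) × 20 = 540 mm².
0.6 F_u A_nv = 1004 kN; 0.6 F_y A_gv = 973.5 kN → shear yielding governs the shear term.
R_n = 973.5 + 1.0 × 410 × 540 / 1000 = 1195 kN.
Design strength φR_n = 0.75 × 1195 = 896 kN.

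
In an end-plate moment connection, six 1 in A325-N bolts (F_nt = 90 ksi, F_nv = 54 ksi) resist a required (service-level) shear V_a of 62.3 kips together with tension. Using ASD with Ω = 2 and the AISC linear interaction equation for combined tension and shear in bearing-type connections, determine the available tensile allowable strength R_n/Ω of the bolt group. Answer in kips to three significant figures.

A_b = π·1²/4 = 0.7854 in²; f_rv = 62.3 / (6 × 0.7854) = 13.22 ksi.
F'_nt = 1.3 F_nt − (Ω F_nt / F_nv) f_rv = 1.3·90 − (2·90/54)·13.22 = 72.93 ksi, capped at F_nt → F'_nt = 72.93 ksi.
R_n = F'_nt · A_b · n = 72.93 × 0.7854 × 6 = 343.7 kips.
Allowable strength R_n/Ω = 343.7 / 2 = 172 kips.

172 kips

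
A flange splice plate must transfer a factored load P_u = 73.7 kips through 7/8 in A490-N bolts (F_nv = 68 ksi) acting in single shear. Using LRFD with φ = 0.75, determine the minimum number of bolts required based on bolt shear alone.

3 bolts

A_b = π·0.875²/4 = 0.6013 in².
Per-bolt design strength φR_n = 0.75 × 68 × 0.6013 × 1 = 30.67 kips.
n ≥ 73.7 / 30.67 = 2.403 → use 3 bolts.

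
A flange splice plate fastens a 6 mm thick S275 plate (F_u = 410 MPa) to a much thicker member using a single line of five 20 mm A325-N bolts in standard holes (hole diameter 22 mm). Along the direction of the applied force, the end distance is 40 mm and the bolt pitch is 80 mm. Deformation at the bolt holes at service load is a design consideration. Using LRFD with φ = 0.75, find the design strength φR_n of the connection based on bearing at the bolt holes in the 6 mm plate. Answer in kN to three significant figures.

Per bolt r_n = 1.2 l_c t F_u ≤ 2.4 d t F_u; upper limit = 2.4 × 20 × 6 × 410 / 1000 = 118.1 kN.
Edge bolt: l_c = 40 − 22/2 = 29 mm → 1.2 × 29 × 6 × 410 / 1000 = 85.61 → r_n = 85.61 kN.
Interior bolts: l_c = 80 − 22 = 58 mm → 1.2 × 58 × 6 × 410 / 1000 = 171.2 → r_n = 118.1 kN.
R_n = 1 × 85.61 + 4 × 118.1 = 557.9 kN.
Design strength φR_n = 0.75 × 557.9 = 418 kN.

418 kN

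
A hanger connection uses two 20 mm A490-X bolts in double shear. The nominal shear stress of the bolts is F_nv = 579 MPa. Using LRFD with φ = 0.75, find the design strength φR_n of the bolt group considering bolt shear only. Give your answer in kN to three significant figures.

A_b = π × 20² / 4 = 314.2 mm².
R_n = F_nv · A_b · n · n_s = 579 × 314.2 × 2 × 2 / 1000 = 727.6 kN.
Design strength φR_n = 0.75 × 727.6 = 546 kN.

546 kN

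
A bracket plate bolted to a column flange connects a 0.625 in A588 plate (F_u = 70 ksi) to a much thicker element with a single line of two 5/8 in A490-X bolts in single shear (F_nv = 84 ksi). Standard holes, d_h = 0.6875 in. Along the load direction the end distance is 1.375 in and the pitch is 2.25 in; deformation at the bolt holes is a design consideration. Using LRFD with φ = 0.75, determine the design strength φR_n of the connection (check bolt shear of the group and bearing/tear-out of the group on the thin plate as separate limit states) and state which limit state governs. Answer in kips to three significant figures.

38.7 kips (bolt shear governs)

Bolt shear: A_b = π·0.625²/4 = 0.3068 in²; R_n = 84 × 0.3068 × 2 × 1 = 51.54 kips → 0.75 × 51.54 = 38.7 kips.
Bearing (1.2 l_c t F_u ≤ 2.4 d t F_u): upper limit = 2.4·0.625·0.625·70 = 65.62 kips.
  Edge l_c = 1.375 − 0.6875/2 = 1.031 → r_n = 54.14 kips; interior l_c = 2.25 − 0.6875 = 1.562 → r_n = 65.62 kips.
  R_n,bearing = 1·54.14 + 1·65.62 = 119.8 kips → 0.75 × 119.8 = 89.8 kips.
Bolt shear governs: 38.7 kips.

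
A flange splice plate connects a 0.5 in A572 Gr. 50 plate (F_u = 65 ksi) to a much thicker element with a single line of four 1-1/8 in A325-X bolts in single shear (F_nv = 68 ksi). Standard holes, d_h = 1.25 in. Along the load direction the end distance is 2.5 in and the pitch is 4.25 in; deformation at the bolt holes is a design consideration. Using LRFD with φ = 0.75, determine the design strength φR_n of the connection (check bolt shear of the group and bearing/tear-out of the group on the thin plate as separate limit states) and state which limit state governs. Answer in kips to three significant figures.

Bolt shear: A_b = π·1.125²/4 = 0.994 in²; R_n = 68 × 0.994 × 4 × 1 = 270.4 kips → 0.75 × 270.4 = 203 kips.
Bearing (1.2 l_c t F_u ≤ 2.4 d t F_u): upper limit = 2.4·1.125·0.5·65 = 87.75 kips.
  Edge l_c = 2.5 − 1.25/2 = 1.875 → r_n = 73.12 kips; interior l_c = 4.25 − 1.25 = 3 → r_n = 87.75 kips.
  R_n,bearing = 1·73.12 + 3·87.75 = 336.4 kips → 0.75 × 336.4 = 252 kips.
Bolt shear governs: 203 kips.

203 kips (bolt shear governs)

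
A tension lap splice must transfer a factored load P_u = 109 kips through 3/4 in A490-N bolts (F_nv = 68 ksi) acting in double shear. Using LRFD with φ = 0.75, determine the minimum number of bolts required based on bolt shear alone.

3 bolts

A_b = π·0.75²/4 = 0.4418 in².
Per-bolt design strength φR_n = 0.75 × 68 × 0.4418 × 2 = 45.06 kips.
n ≥ 109 / 45.06 = 2.419 → use 3 bolts.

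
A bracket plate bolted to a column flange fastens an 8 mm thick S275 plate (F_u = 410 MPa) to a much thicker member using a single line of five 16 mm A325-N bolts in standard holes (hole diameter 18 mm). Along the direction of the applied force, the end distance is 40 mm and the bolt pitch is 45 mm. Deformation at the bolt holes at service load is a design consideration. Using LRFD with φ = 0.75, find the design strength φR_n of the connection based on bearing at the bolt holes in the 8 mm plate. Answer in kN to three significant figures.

410 kN

Per bolt r_n = 1.2 l_c t F_u ≤ 2.4 d t F_u; upper limit = 2.4 × 16 × 8 × 410 / 1000 = 126 kN.
Edge bolt: l_c = 40 − 18/2 = 31 mm → 1.2 × 31 × 8 × 410 / 1000 = 122 → r_n = 122 kN.
Interior bolts: l_c = 45 − 18 = 27 mm → 1.2 × 27 × 8 × 410 / 1000 = 106.3 → r_n = 106.3 kN.
R_n = 1 × 122 + 4 × 106.3 = 547.1 kN.
Design strength φR_n = 0.75 × 547.1 = 410 kN.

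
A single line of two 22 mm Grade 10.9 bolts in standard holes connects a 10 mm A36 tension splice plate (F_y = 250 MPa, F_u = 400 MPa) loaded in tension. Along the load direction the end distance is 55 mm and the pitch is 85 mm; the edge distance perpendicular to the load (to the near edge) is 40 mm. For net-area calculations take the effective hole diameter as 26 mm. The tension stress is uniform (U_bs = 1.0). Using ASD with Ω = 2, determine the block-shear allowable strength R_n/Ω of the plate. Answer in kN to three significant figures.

Shear plane L_v = 55 + 1·85 = 140 mm; A_gv = 140 × 10 = 1400 mm².
A_nv = (140 − 1.5·26) × 10 = 1010 mm².
A_nt = (40 − 0.5·26) × 10 = 270 mm².
0.6 F_u A_nv = 242.4 kN; 0.6 F_y A_gv = 210 kN → shear yielding governs the shear term.
R_n = 210 + 1.0 × 400 × 270 / 1000 = 318 kN.
Allowable strength R_n/Ω = 318 / 2 = 159 kN.

159 kN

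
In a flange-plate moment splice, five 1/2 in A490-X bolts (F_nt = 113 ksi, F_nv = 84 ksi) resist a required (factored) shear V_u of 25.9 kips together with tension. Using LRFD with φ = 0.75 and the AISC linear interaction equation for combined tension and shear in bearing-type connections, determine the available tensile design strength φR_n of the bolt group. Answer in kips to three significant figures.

A_b = π·0.5²/4 = 0.1963 in²; f_rv = 25.9 / (5 × 0.1963) = 26.38 ksi.
F'_nt = 1.3 F_nt − (F_nt / φF_nv) f_rv = 1.3·113 − (113/(0.75·84))·26.38 = 99.58 ksi, capped at F_nt → F'_nt = 99.58 ksi.
R_n = F'_nt · A_b · n = 99.58 × 0.1963 × 5 = 97.76 kips.
Design strength φR_n = 0.75 × 97.76 = 73.3 kips.

73.3 kips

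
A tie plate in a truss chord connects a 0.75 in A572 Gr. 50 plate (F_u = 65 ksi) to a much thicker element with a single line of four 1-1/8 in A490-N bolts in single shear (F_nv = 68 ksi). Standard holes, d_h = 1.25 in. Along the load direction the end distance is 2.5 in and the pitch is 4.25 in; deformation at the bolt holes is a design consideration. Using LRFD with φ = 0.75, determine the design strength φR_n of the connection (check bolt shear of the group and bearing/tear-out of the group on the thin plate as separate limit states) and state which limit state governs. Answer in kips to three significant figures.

Bolt shear: A_b = π·1.125²/4 = 0.994 in²; R_n = 68 × 0.994 × 4 × 1 = 270.4 kips → 0.75 × 270.4 = 203 kips.
Bearing (1.2 l_c t F_u ≤ 2.4 d t F_u): upper limit = 2.4·1.125·0.75·65 = 131.6 kips.
  Edge l_c = 2.5 − 1.25/2 = 1.875 → r_n = 109.7 kips; interior l_c = 4.25 − 1.25 = 3 → r_n = 131.6 kips.
  R_n,bearing = 1·109.7 + 3·131.6 = 504.6 kips → 0.75 × 504.6 = 378 kips.
Bolt shear governs: 203 kips.

203 kips (bolt shear governs)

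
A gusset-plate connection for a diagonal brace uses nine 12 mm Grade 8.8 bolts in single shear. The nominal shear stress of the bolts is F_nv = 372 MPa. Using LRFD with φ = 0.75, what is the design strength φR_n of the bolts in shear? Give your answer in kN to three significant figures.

A_b = π × 12² / 4 = 113.1 mm².
R_n = F_nv · A_b · n · n_s = 372 × 113.1 × 9 × 1 / 1000 = 378.6 kN.
Design strength φR_n = 0.75 × 378.6 = 284 kN.

284 kN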